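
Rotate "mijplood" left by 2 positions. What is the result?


Input: "mijplood", rotate left by 2
First 2 characters: "mi"
Remaining characters: "jplood"
Concatenate remaining + first: "jplood" + "mi" = "jploodmi"

jploodmi


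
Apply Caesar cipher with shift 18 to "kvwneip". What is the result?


Caesar cipher: shift "kvwneip" by 18
  'k' (pos 10) + 18 = pos 2 = 'c'
  'v' (pos 21) + 18 = pos 13 = 'n'
  'w' (pos 22) + 18 = pos 14 = 'o'
  'n' (pos 13) + 18 = pos 5 = 'f'
  'e' (pos 4) + 18 = pos 22 = 'w'
  'i' (pos 8) + 18 = pos 0 = 'a'
  'p' (pos 15) + 18 = pos 7 = 'h'
Result: cnofwah

cnofwah


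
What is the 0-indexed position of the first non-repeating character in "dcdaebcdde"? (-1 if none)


Input: dcdaebcdde
Character frequencies:
  'a': 1
  'b': 1
  'c': 2
  'd': 4
  'e': 2
Scanning left to right for freq == 1:
  Position 0 ('d'): freq=4, skip
  Position 1 ('c'): freq=2, skip
  Position 2 ('d'): freq=4, skip
  Position 3 ('a'): unique! => answer = 3

3


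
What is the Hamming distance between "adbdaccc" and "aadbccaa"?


Comparing "adbdaccc" and "aadbccaa" position by position:
  Position 0: 'a' vs 'a' => same
  Position 1: 'd' vs 'a' => differ
  Position 2: 'b' vs 'd' => differ
  Position 3: 'd' vs 'b' => differ
  Position 4: 'a' vs 'c' => differ
  Position 5: 'c' vs 'c' => same
  Position 6: 'c' vs 'a' => differ
  Position 7: 'c' vs 'a' => differ
Total differences (Hamming distance): 6

6


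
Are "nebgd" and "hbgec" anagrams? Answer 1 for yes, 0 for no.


Strings: "nebgd", "hbgec"
Sorted first:  bdegn
Sorted second: bcegh
Differ at position 1: 'd' vs 'c' => not anagrams

0


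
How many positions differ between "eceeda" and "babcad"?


Comparing "eceeda" and "babcad" position by position:
  Position 0: 'e' vs 'b' => DIFFER
  Position 1: 'c' vs 'a' => DIFFER
  Position 2: 'e' vs 'b' => DIFFER
  Position 3: 'e' vs 'c' => DIFFER
  Position 4: 'd' vs 'a' => DIFFER
  Position 5: 'a' vs 'd' => DIFFER
Positions that differ: 6

6


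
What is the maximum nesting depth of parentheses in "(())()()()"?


Input: "(())()()()"
Tracking depth:
  Position 0 '(': depth becomes 1
  Position 1 '(': depth becomes 2
  Position 2 ')': depth becomes 1
  Position 3 ')': depth becomes 0
  Position 4 '(': depth becomes 1
  Position 5 ')': depth becomes 0
  Position 6 '(': depth becomes 1
  Position 7 ')': depth becomes 0
  Position 8 '(': depth becomes 1
  Position 9 ')': depth becomes 0
Maximum depth reached: 2

2


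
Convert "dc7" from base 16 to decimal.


Input: "dc7" in base 16
Positional expansion:
  Digit 'd' (value 13) x 16^2 = 3328
  Digit 'c' (value 12) x 16^1 = 192
  Digit '7' (value 7) x 16^0 = 7
Sum = 3527

3527


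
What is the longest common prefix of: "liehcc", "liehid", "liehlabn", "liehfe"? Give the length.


Words: liehcc, liehid, liehlabn, liehfe
  Position 0: all 'l' => match
  Position 1: all 'i' => match
  Position 2: all 'e' => match
  Position 3: all 'h' => match
  Position 4: ('c', 'i', 'l', 'f') => mismatch, stop
LCP = "lieh" (length 4)

4


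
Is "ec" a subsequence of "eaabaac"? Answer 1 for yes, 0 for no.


Check if "ec" is a subsequence of "eaabaac"
Greedy scan:
  Position 0 ('e'): matches sub[0] = 'e'
  Position 1 ('a'): no match needed
  Position 2 ('a'): no match needed
  Position 3 ('b'): no match needed
  Position 4 ('a'): no match needed
  Position 5 ('a'): no match needed
  Position 6 ('c'): matches sub[1] = 'c'
All 2 characters matched => is a subsequence

1


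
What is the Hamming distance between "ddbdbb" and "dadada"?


Comparing "ddbdbb" and "dadada" position by position:
  Position 0: 'd' vs 'd' => same
  Position 1: 'd' vs 'a' => differ
  Position 2: 'b' vs 'd' => differ
  Position 3: 'd' vs 'a' => differ
  Position 4: 'b' vs 'd' => differ
  Position 5: 'b' vs 'a' => differ
Total differences (Hamming distance): 5

5


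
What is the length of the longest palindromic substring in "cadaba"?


Input: "cadaba"
Checking substrings for palindromes:
  [1:4] "ada" (len 3) => palindrome
  [3:6] "aba" (len 3) => palindrome
Longest palindromic substring: "ada" with length 3

3


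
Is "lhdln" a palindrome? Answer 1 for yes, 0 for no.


Input: lhdln
Reversed: nldhl
  Compare pos 0 ('l') with pos 4 ('n'): MISMATCH
  Compare pos 1 ('h') with pos 3 ('l'): MISMATCH
Result: not a palindrome

0


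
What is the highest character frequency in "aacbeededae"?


Input: aacbeededae
Character counts:
  'a': 3
  'b': 1
  'c': 1
  'd': 2
  'e': 4
Maximum frequency: 4

4


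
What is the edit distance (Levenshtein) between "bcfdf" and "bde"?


Computing edit distance: "bcfdf" -> "bde"
DP table:
           b    d    e
      0    1    2    3
  b   1    0    1    2
  c   2    1    1    2
  f   3    2    2    2
  d   4    3    2    3
  f   5    4    3    3
Edit distance = dp[5][3] = 3

3


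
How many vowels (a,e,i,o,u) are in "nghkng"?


Input: nghkng
Checking each character:
  'n' at position 0: consonant
  'g' at position 1: consonant
  'h' at position 2: consonant
  'k' at position 3: consonant
  'n' at position 4: consonant
  'g' at position 5: consonant
Total vowels: 0

0


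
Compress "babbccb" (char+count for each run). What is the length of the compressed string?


Input: babbccb
Runs:
  'b' x 1 => "b1"
  'a' x 1 => "a1"
  'b' x 2 => "b2"
  'c' x 2 => "c2"
  'b' x 1 => "b1"
Compressed: "b1a1b2c2b1"
Compressed length: 10

10


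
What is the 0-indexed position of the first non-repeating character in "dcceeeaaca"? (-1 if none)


Input: dcceeeaaca
Character frequencies:
  'a': 3
  'c': 3
  'd': 1
  'e': 3
Scanning left to right for freq == 1:
  Position 0 ('d'): unique! => answer = 0

0


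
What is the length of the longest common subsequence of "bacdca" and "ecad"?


LCS of "bacdca" and "ecad"
DP table:
           e    c    a    d
      0    0    0    0    0
  b   0    0    0    0    0
  a   0    0    0    1    1
  c   0    0    1    1    1
  d   0    0    1    1    2
  c   0    0    1    1    2
  a   0    0    1    2    2
LCS length = dp[6][4] = 2

2


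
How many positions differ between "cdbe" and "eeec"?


Comparing "cdbe" and "eeec" position by position:
  Position 0: 'c' vs 'e' => DIFFER
  Position 1: 'd' vs 'e' => DIFFER
  Position 2: 'b' vs 'e' => DIFFER
  Position 3: 'e' vs 'c' => DIFFER
Positions that differ: 4

4


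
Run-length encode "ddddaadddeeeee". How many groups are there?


Input: ddddaadddeeeee
Scanning for consecutive runs:
  Group 1: 'd' x 4 (positions 0-3)
  Group 2: 'a' x 2 (positions 4-5)
  Group 3: 'd' x 3 (positions 6-8)
  Group 4: 'e' x 5 (positions 9-13)
Total groups: 4

4


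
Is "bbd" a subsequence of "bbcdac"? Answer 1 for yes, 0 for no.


Check if "bbd" is a subsequence of "bbcdac"
Greedy scan:
  Position 0 ('b'): matches sub[0] = 'b'
  Position 1 ('b'): matches sub[1] = 'b'
  Position 2 ('c'): no match needed
  Position 3 ('d'): matches sub[2] = 'd'
  Position 4 ('a'): no match needed
  Position 5 ('c'): no match needed
All 3 characters matched => is a subsequence

1


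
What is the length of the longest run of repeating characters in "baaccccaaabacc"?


Input: "baaccccaaabacc"
Scanning for longest run:
  Position 1 ('a'): new char, reset run to 1
  Position 2 ('a'): continues run of 'a', length=2
  Position 3 ('c'): new char, reset run to 1
  Position 4 ('c'): continues run of 'c', length=2
  Position 5 ('c'): continues run of 'c', length=3
  Position 6 ('c'): continues run of 'c', length=4
  Position 7 ('a'): new char, reset run to 1
  Position 8 ('a'): continues run of 'a', length=2
  Position 9 ('a'): continues run of 'a', length=3
  Position 10 ('b'): new char, reset run to 1
  Position 11 ('a'): new char, reset run to 1
  Position 12 ('c'): new char, reset run to 1
  Position 13 ('c'): continues run of 'c', length=2
Longest run: 'c' with length 4

4


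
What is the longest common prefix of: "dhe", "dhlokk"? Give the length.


Words: dhe, dhlokk
  Position 0: all 'd' => match
  Position 1: all 'h' => match
  Position 2: ('e', 'l') => mismatch, stop
LCP = "dh" (length 2)

2


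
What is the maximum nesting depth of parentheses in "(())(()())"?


Input: "(())(()())"
Tracking depth:
  Position 0 '(': depth becomes 1
  Position 1 '(': depth becomes 2
  Position 2 ')': depth becomes 1
  Position 3 ')': depth becomes 0
  Position 4 '(': depth becomes 1
  Position 5 '(': depth becomes 2
  Position 6 ')': depth becomes 1
  Position 7 '(': depth becomes 2
  Position 8 ')': depth becomes 1
  Position 9 ')': depth becomes 0
Maximum depth reached: 2

2


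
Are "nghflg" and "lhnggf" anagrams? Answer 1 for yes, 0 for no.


Strings: "nghflg", "lhnggf"
Sorted first:  fgghln
Sorted second: fgghln
Sorted forms match => anagrams

1


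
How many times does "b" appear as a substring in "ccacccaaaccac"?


Searching for "b" in "ccacccaaaccac"
Scanning each position:
  Position 0: "c" => no
  Position 1: "c" => no
  Position 2: "a" => no
  Position 3: "c" => no
  Position 4: "c" => no
  Position 5: "c" => no
  Position 6: "a" => no
  Position 7: "a" => no
  Position 8: "a" => no
  Position 9: "c" => no
  Position 10: "c" => no
  Position 11: "a" => no
  Position 12: "c" => no
Total occurrences: 0

0


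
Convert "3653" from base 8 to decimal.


Input: "3653" in base 8
Positional expansion:
  Digit '3' (value 3) x 8^3 = 1536
  Digit '6' (value 6) x 8^2 = 384
  Digit '5' (value 5) x 8^1 = 40
  Digit '3' (value 3) x 8^0 = 3
Sum = 1963

1963


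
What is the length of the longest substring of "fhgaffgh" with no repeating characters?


Input: "fhgaffgh"
Sliding window (track last position of each char):
  Position 0 ('f'): window [0,0] length 1 -- new best
  Position 1 ('h'): window [0,1] length 2 -- new best
  Position 2 ('g'): window [0,2] length 3 -- new best
  Position 3 ('a'): window [0,3] length 4 -- new best
  Position 4 ('f'): repeat (last at 0), move window start to 1
  Position 4 ('f'): window [1,4] length 4
  Position 5 ('f'): repeat (last at 4), move window start to 5
  Position 5 ('f'): window [5,5] length 1
  Position 6 ('g'): window [5,6] length 2
  Position 7 ('h'): window [5,7] length 3
Longest substring with no repeats: "fhga" with length 4

4


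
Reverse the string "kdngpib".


Input: kdngpib
Reading characters right to left:
  Position 6: 'b'
  Position 5: 'i'
  Position 4: 'p'
  Position 3: 'g'
  Position 2: 'n'
  Position 1: 'd'
  Position 0: 'k'
Reversed: bipgndk

bipgndk


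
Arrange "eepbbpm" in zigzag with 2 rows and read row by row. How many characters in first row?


Zigzag "eepbbpm" into 2 rows:
Placing characters:
  'e' => row 0
  'e' => row 1
  'p' => row 0
  'b' => row 1
  'b' => row 0
  'p' => row 1
  'm' => row 0
Rows:
  Row 0: "epbm"
  Row 1: "ebp"
First row length: 4

4


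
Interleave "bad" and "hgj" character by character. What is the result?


Interleaving "bad" and "hgj":
  Position 0: 'b' from first, 'h' from second => "bh"
  Position 1: 'a' from first, 'g' from second => "ag"
  Position 2: 'd' from first, 'j' from second => "dj"
Result: bhagdj

bhagdj


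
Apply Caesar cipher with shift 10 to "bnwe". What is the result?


Caesar cipher: shift "bnwe" by 10
  'b' (pos 1) + 10 = pos 11 = 'l'
  'n' (pos 13) + 10 = pos 23 = 'x'
  'w' (pos 22) + 10 = pos 6 = 'g'
  'e' (pos 4) + 10 = pos 14 = 'o'
Result: lxgo

lxgo


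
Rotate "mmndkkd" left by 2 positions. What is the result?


Input: "mmndkkd", rotate left by 2
First 2 characters: "mm"
Remaining characters: "ndkkd"
Concatenate remaining + first: "ndkkd" + "mm" = "ndkkdmm"

ndkkdmm


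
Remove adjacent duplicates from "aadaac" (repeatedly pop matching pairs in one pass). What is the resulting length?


Input: aadaac
Stack-based adjacent duplicate removal:
  Read 'a': push. Stack: a
  Read 'a': matches stack top 'a' => pop. Stack: (empty)
  Read 'd': push. Stack: d
  Read 'a': push. Stack: da
  Read 'a': matches stack top 'a' => pop. Stack: d
  Read 'c': push. Stack: dc
Final stack: "dc" (length 2)

2


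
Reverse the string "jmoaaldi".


Input: jmoaaldi
Reading characters right to left:
  Position 7: 'i'
  Position 6: 'd'
  Position 5: 'l'
  Position 4: 'a'
  Position 3: 'a'
  Position 2: 'o'
  Position 1: 'm'
  Position 0: 'j'
Reversed: idlaaomj

idlaaomj


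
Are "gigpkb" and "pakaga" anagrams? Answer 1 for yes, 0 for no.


Strings: "gigpkb", "pakaga"
Sorted first:  bggikp
Sorted second: aaagkp
Differ at position 0: 'b' vs 'a' => not anagrams

0


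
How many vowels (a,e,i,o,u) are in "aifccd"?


Input: aifccd
Checking each character:
  'a' at position 0: vowel (running total: 1)
  'i' at position 1: vowel (running total: 2)
  'f' at position 2: consonant
  'c' at position 3: consonant
  'c' at position 4: consonant
  'd' at position 5: consonant
Total vowels: 2

2


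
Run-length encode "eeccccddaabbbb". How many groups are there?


Input: eeccccddaabbbb
Scanning for consecutive runs:
  Group 1: 'e' x 2 (positions 0-1)
  Group 2: 'c' x 4 (positions 2-5)
  Group 3: 'd' x 2 (positions 6-7)
  Group 4: 'a' x 2 (positions 8-9)
  Group 5: 'b' x 4 (positions 10-13)
Total groups: 5

5


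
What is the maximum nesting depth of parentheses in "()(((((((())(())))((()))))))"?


Input: "()(((((((())(())))((()))))))"
Tracking depth:
  Position 0 '(': depth becomes 1
  Position 1 ')': depth becomes 0
  Position 2 '(': depth becomes 1
  Position 3 '(': depth becomes 2
  Position 4 '(': depth becomes 3
  Position 5 '(': depth becomes 4
  Position 6 '(': depth becomes 5
  Position 7 '(': depth becomes 6
  Position 8 '(': depth becomes 7
  Position 9 '(': depth becomes 8
  Position 10 ')': depth becomes 7
  Position 11 ')': depth becomes 6
  Position 12 '(': depth becomes 7
  Position 13 '(': depth becomes 8
  Position 14 ')': depth becomes 7
  Position 15 ')': depth becomes 6
  Position 16 ')': depth becomes 5
  Position 17 ')': depth becomes 4
  Position 18 '(': depth becomes 5
  Position 19 '(': depth becomes 6
  Position 20 '(': depth becomes 7
  Position 21 ')': depth becomes 6
  Position 22 ')': depth becomes 5
  Position 23 ')': depth becomes 4
  Position 24 ')': depth becomes 3
  Position 25 ')': depth becomes 2
  Position 26 ')': depth becomes 1
  Position 27 ')': depth becomes 0
Maximum depth reached: 8

8


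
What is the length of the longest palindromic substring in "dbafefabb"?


Input: "dbafefabb"
Checking substrings for palindromes:
  [1:8] "bafefab" (len 7) => palindrome
  [2:7] "afefa" (len 5) => palindrome
  [3:6] "fef" (len 3) => palindrome
  [7:9] "bb" (len 2) => palindrome
Longest palindromic substring: "bafefab" with length 7

7


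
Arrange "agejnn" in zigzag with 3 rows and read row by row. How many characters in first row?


Zigzag "agejnn" into 3 rows:
Placing characters:
  'a' => row 0
  'g' => row 1
  'e' => row 2
  'j' => row 1
  'n' => row 0
  'n' => row 1
Rows:
  Row 0: "an"
  Row 1: "gjn"
  Row 2: "e"
First row length: 2

2


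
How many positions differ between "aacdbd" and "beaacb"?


Comparing "aacdbd" and "beaacb" position by position:
  Position 0: 'a' vs 'b' => DIFFER
  Position 1: 'a' vs 'e' => DIFFER
  Position 2: 'c' vs 'a' => DIFFER
  Position 3: 'd' vs 'a' => DIFFER
  Position 4: 'b' vs 'c' => DIFFER
  Position 5: 'd' vs 'b' => DIFFER
Positions that differ: 6

6


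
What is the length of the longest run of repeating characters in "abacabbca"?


Input: "abacabbca"
Scanning for longest run:
  Position 1 ('b'): new char, reset run to 1
  Position 2 ('a'): new char, reset run to 1
  Position 3 ('c'): new char, reset run to 1
  Position 4 ('a'): new char, reset run to 1
  Position 5 ('b'): new char, reset run to 1
  Position 6 ('b'): continues run of 'b', length=2
  Position 7 ('c'): new char, reset run to 1
  Position 8 ('a'): new char, reset run to 1
Longest run: 'b' with length 2

2


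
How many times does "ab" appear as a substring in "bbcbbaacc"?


Searching for "ab" in "bbcbbaacc"
Scanning each position:
  Position 0: "bb" => no
  Position 1: "bc" => no
  Position 2: "cb" => no
  Position 3: "bb" => no
  Position 4: "ba" => no
  Position 5: "aa" => no
  Position 6: "ac" => no
  Position 7: "cc" => no
Total occurrences: 0

0


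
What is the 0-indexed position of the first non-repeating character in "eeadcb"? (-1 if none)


Input: eeadcb
Character frequencies:
  'a': 1
  'b': 1
  'c': 1
  'd': 1
  'e': 2
Scanning left to right for freq == 1:
  Position 0 ('e'): freq=2, skip
  Position 1 ('e'): freq=2, skip
  Position 2 ('a'): unique! => answer = 2

2


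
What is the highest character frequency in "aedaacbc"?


Input: aedaacbc
Character counts:
  'a': 3
  'b': 1
  'c': 2
  'd': 1
  'e': 1
Maximum frequency: 3

3


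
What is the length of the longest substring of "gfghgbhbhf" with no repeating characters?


Input: "gfghgbhbhf"
Sliding window (track last position of each char):
  Position 0 ('g'): window [0,0] length 1 -- new best
  Position 1 ('f'): window [0,1] length 2 -- new best
  Position 2 ('g'): repeat (last at 0), move window start to 1
  Position 2 ('g'): window [1,2] length 2
  Position 3 ('h'): window [1,3] length 3 -- new best
  Position 4 ('g'): repeat (last at 2), move window start to 3
  Position 4 ('g'): window [3,4] length 2
  Position 5 ('b'): window [3,5] length 3
  Position 6 ('h'): repeat (last at 3), move window start to 4
  Position 6 ('h'): window [4,6] length 3
  Position 7 ('b'): repeat (last at 5), move window start to 6
  Position 7 ('b'): window [6,7] length 2
  Position 8 ('h'): repeat (last at 6), move window start to 7
  Position 8 ('h'): window [7,8] length 2
  Position 9 ('f'): window [7,9] length 3
Longest substring with no repeats: "fgh" with length 3

3


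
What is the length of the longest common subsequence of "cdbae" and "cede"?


LCS of "cdbae" and "cede"
DP table:
           c    e    d    e
      0    0    0    0    0
  c   0    1    1    1    1
  d   0    1    1    2    2
  b   0    1    1    2    2
  a   0    1    1    2    2
  e   0    1    2    2    3
LCS length = dp[5][4] = 3

3


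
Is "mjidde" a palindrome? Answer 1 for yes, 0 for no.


Input: mjidde
Reversed: eddijm
  Compare pos 0 ('m') with pos 5 ('e'): MISMATCH
  Compare pos 1 ('j') with pos 4 ('d'): MISMATCH
  Compare pos 2 ('i') with pos 3 ('d'): MISMATCH
Result: not a palindrome

0


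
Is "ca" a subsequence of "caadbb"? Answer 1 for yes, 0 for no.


Check if "ca" is a subsequence of "caadbb"
Greedy scan:
  Position 0 ('c'): matches sub[0] = 'c'
  Position 1 ('a'): matches sub[1] = 'a'
  Position 2 ('a'): no match needed
  Position 3 ('d'): no match needed
  Position 4 ('b'): no match needed
  Position 5 ('b'): no match needed
All 2 characters matched => is a subsequence

1


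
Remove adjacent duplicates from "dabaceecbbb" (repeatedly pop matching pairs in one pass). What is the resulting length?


Input: dabaceecbbb
Stack-based adjacent duplicate removal:
  Read 'd': push. Stack: d
  Read 'a': push. Stack: da
  Read 'b': push. Stack: dab
  Read 'a': push. Stack: daba
  Read 'c': push. Stack: dabac
  Read 'e': push. Stack: dabace
  Read 'e': matches stack top 'e' => pop. Stack: dabac
  Read 'c': matches stack top 'c' => pop. Stack: daba
  Read 'b': push. Stack: dabab
  Read 'b': matches stack top 'b' => pop. Stack: daba
  Read 'b': push. Stack: dabab
Final stack: "dabab" (length 5)

5


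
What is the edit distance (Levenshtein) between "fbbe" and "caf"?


Computing edit distance: "fbbe" -> "caf"
DP table:
           c    a    f
      0    1    2    3
  f   1    1    2    2
  b   2    2    2    3
  b   3    3    3    3
  e   4    4    4    4
Edit distance = dp[4][3] = 4

4


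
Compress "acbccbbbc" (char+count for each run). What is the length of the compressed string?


Input: acbccbbbc
Runs:
  'a' x 1 => "a1"
  'c' x 1 => "c1"
  'b' x 1 => "b1"
  'c' x 2 => "c2"
  'b' x 3 => "b3"
  'c' x 1 => "c1"
Compressed: "a1c1b1c2b3c1"
Compressed length: 12

12


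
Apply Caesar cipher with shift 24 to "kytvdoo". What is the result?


Caesar cipher: shift "kytvdoo" by 24
  'k' (pos 10) + 24 = pos 8 = 'i'
  'y' (pos 24) + 24 = pos 22 = 'w'
  't' (pos 19) + 24 = pos 17 = 'r'
  'v' (pos 21) + 24 = pos 19 = 't'
  'd' (pos 3) + 24 = pos 1 = 'b'
  'o' (pos 14) + 24 = pos 12 = 'm'
  'o' (pos 14) + 24 = pos 12 = 'm'
Result: iwrtbmm

iwrtbmm


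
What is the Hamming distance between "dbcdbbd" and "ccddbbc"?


Comparing "dbcdbbd" and "ccddbbc" position by position:
  Position 0: 'd' vs 'c' => differ
  Position 1: 'b' vs 'c' => differ
  Position 2: 'c' vs 'd' => differ
  Position 3: 'd' vs 'd' => same
  Position 4: 'b' vs 'b' => same
  Position 5: 'b' vs 'b' => same
  Position 6: 'd' vs 'c' => differ
Total differences (Hamming distance): 4

4


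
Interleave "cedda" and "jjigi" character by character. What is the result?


Interleaving "cedda" and "jjigi":
  Position 0: 'c' from first, 'j' from second => "cj"
  Position 1: 'e' from first, 'j' from second => "ej"
  Position 2: 'd' from first, 'i' from second => "di"
  Position 3: 'd' from first, 'g' from second => "dg"
  Position 4: 'a' from first, 'i' from second => "ai"
Result: cjejdidgai

cjejdidgai


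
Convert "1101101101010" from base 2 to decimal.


Input: "1101101101010" in base 2
Positional expansion:
  Digit '1' (value 1) x 2^12 = 4096
  Digit '1' (value 1) x 2^11 = 2048
  Digit '0' (value 0) x 2^10 = 0
  Digit '1' (value 1) x 2^9 = 512
  Digit '1' (value 1) x 2^8 = 256
  Digit '0' (value 0) x 2^7 = 0
  Digit '1' (value 1) x 2^6 = 64
  Digit '1' (value 1) x 2^5 = 32
  Digit '0' (value 0) x 2^4 = 0
  Digit '1' (value 1) x 2^3 = 8
  Digit '0' (value 0) x 2^2 = 0
  Digit '1' (value 1) x 2^1 = 2
  Digit '0' (value 0) x 2^0 = 0
Sum = 7018

7018


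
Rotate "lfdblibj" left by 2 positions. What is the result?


Input: "lfdblibj", rotate left by 2
First 2 characters: "lf"
Remaining characters: "dblibj"
Concatenate remaining + first: "dblibj" + "lf" = "dblibjlf"

dblibjlf


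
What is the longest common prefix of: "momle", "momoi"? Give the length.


Words: momle, momoi
  Position 0: all 'm' => match
  Position 1: all 'o' => match
  Position 2: all 'm' => match
  Position 3: ('l', 'o') => mismatch, stop
LCP = "mom" (length 3)

3


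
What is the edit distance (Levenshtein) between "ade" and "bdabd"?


Computing edit distance: "ade" -> "bdabd"
DP table:
           b    d    a    b    d
      0    1    2    3    4    5
  a   1    1    2    2    3    4
  d   2    2    1    2    3    3
  e   3    3    2    2    3    4
Edit distance = dp[3][5] = 4

4


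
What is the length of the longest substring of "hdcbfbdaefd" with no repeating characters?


Input: "hdcbfbdaefd"
Sliding window (track last position of each char):
  Position 0 ('h'): window [0,0] length 1 -- new best
  Position 1 ('d'): window [0,1] length 2 -- new best
  Position 2 ('c'): window [0,2] length 3 -- new best
  Position 3 ('b'): window [0,3] length 4 -- new best
  Position 4 ('f'): window [0,4] length 5 -- new best
  Position 5 ('b'): repeat (last at 3), move window start to 4
  Position 5 ('b'): window [4,5] length 2
  Position 6 ('d'): window [4,6] length 3
  Position 7 ('a'): window [4,7] length 4
  Position 8 ('e'): window [4,8] length 5
  Position 9 ('f'): repeat (last at 4), move window start to 5
  Position 9 ('f'): window [5,9] length 5
  Position 10 ('d'): repeat (last at 6), move window start to 7
  Position 10 ('d'): window [7,10] length 4
Longest substring with no repeats: "hdcbf" with length 5

5


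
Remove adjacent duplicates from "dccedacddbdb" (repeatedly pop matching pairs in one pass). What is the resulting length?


Input: dccedacddbdb
Stack-based adjacent duplicate removal:
  Read 'd': push. Stack: d
  Read 'c': push. Stack: dc
  Read 'c': matches stack top 'c' => pop. Stack: d
  Read 'e': push. Stack: de
  Read 'd': push. Stack: ded
  Read 'a': push. Stack: deda
  Read 'c': push. Stack: dedac
  Read 'd': push. Stack: dedacd
  Read 'd': matches stack top 'd' => pop. Stack: dedac
  Read 'b': push. Stack: dedacb
  Read 'd': push. Stack: dedacbd
  Read 'b': push. Stack: dedacbdb
Final stack: "dedacbdb" (length 8)

8


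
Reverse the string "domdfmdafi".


Input: domdfmdafi
Reading characters right to left:
  Position 9: 'i'
  Position 8: 'f'
  Position 7: 'a'
  Position 6: 'd'
  Position 5: 'm'
  Position 4: 'f'
  Position 3: 'd'
  Position 2: 'm'
  Position 1: 'o'
  Position 0: 'd'
Reversed: ifadmfdmod

ifadmfdmod


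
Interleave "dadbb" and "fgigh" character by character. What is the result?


Interleaving "dadbb" and "fgigh":
  Position 0: 'd' from first, 'f' from second => "df"
  Position 1: 'a' from first, 'g' from second => "ag"
  Position 2: 'd' from first, 'i' from second => "di"
  Position 3: 'b' from first, 'g' from second => "bg"
  Position 4: 'b' from first, 'h' from second => "bh"
Result: dfagdibgbh

dfagdibgbh


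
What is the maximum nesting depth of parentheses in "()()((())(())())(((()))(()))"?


Input: "()()((())(())())(((()))(()))"
Tracking depth:
  Position 0 '(': depth becomes 1
  Position 1 ')': depth becomes 0
  Position 2 '(': depth becomes 1
  Position 3 ')': depth becomes 0
  Position 4 '(': depth becomes 1
  Position 5 '(': depth becomes 2
  Position 6 '(': depth becomes 3
  Position 7 ')': depth becomes 2
  Position 8 ')': depth becomes 1
  Position 9 '(': depth becomes 2
  Position 10 '(': depth becomes 3
  Position 11 ')': depth becomes 2
  Position 12 ')': depth becomes 1
  Position 13 '(': depth becomes 2
  Position 14 ')': depth becomes 1
  Position 15 ')': depth becomes 0
  Position 16 '(': depth becomes 1
  Position 17 '(': depth becomes 2
  Position 18 '(': depth becomes 3
  Position 19 '(': depth becomes 4
  Position 20 ')': depth becomes 3
  Position 21 ')': depth becomes 2
  Position 22 ')': depth becomes 1
  Position 23 '(': depth becomes 2
  Position 24 '(': depth becomes 3
  Position 25 ')': depth becomes 2
  Position 26 ')': depth becomes 1
  Position 27 ')': depth becomes 0
Maximum depth reached: 4

4


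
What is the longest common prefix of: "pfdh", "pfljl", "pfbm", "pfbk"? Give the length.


Words: pfdh, pfljl, pfbm, pfbk
  Position 0: all 'p' => match
  Position 1: all 'f' => match
  Position 2: ('d', 'l', 'b', 'b') => mismatch, stop
LCP = "pf" (length 2)

2


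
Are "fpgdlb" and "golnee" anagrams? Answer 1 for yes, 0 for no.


Strings: "fpgdlb", "golnee"
Sorted first:  bdfglp
Sorted second: eeglno
Differ at position 0: 'b' vs 'e' => not anagrams

0


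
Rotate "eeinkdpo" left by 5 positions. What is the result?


Input: "eeinkdpo", rotate left by 5
First 5 characters: "eeink"
Remaining characters: "dpo"
Concatenate remaining + first: "dpo" + "eeink" = "dpoeeink"

dpoeeink


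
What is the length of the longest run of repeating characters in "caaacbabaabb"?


Input: "caaacbabaabb"
Scanning for longest run:
  Position 1 ('a'): new char, reset run to 1
  Position 2 ('a'): continues run of 'a', length=2
  Position 3 ('a'): continues run of 'a', length=3
  Position 4 ('c'): new char, reset run to 1
  Position 5 ('b'): new char, reset run to 1
  Position 6 ('a'): new char, reset run to 1
  Position 7 ('b'): new char, reset run to 1
  Position 8 ('a'): new char, reset run to 1
  Position 9 ('a'): continues run of 'a', length=2
  Position 10 ('b'): new char, reset run to 1
  Position 11 ('b'): continues run of 'b', length=2
Longest run: 'a' with length 3

3


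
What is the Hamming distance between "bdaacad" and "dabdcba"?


Comparing "bdaacad" and "dabdcba" position by position:
  Position 0: 'b' vs 'd' => differ
  Position 1: 'd' vs 'a' => differ
  Position 2: 'a' vs 'b' => differ
  Position 3: 'a' vs 'd' => differ
  Position 4: 'c' vs 'c' => same
  Position 5: 'a' vs 'b' => differ
  Position 6: 'd' vs 'a' => differ
Total differences (Hamming distance): 6

6


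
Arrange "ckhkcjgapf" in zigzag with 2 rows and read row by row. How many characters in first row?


Zigzag "ckhkcjgapf" into 2 rows:
Placing characters:
  'c' => row 0
  'k' => row 1
  'h' => row 0
  'k' => row 1
  'c' => row 0
  'j' => row 1
  'g' => row 0
  'a' => row 1
  'p' => row 0
  'f' => row 1
Rows:
  Row 0: "chcgp"
  Row 1: "kkjaf"
First row length: 5

5


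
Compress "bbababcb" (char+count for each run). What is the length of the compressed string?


Input: bbababcb
Runs:
  'b' x 2 => "b2"
  'a' x 1 => "a1"
  'b' x 1 => "b1"
  'a' x 1 => "a1"
  'b' x 1 => "b1"
  'c' x 1 => "c1"
  'b' x 1 => "b1"
Compressed: "b2a1b1a1b1c1b1"
Compressed length: 14

14


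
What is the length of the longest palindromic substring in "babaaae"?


Input: "babaaae"
Checking substrings for palindromes:
  [0:3] "bab" (len 3) => palindrome
  [1:4] "aba" (len 3) => palindrome
  [3:6] "aaa" (len 3) => palindrome
  [3:5] "aa" (len 2) => palindrome
  [4:6] "aa" (len 2) => palindrome
Longest palindromic substring: "bab" with length 3

3


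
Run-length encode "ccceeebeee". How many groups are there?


Input: ccceeebeee
Scanning for consecutive runs:
  Group 1: 'c' x 3 (positions 0-2)
  Group 2: 'e' x 3 (positions 3-5)
  Group 3: 'b' x 1 (positions 6-6)
  Group 4: 'e' x 3 (positions 7-9)
Total groups: 4

4


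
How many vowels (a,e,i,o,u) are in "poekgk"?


Input: poekgk
Checking each character:
  'p' at position 0: consonant
  'o' at position 1: vowel (running total: 1)
  'e' at position 2: vowel (running total: 2)
  'k' at position 3: consonant
  'g' at position 4: consonant
  'k' at position 5: consonant
Total vowels: 2

2


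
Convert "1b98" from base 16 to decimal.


Input: "1b98" in base 16
Positional expansion:
  Digit '1' (value 1) x 16^3 = 4096
  Digit 'b' (value 11) x 16^2 = 2816
  Digit '9' (value 9) x 16^1 = 144
  Digit '8' (value 8) x 16^0 = 8
Sum = 7064

7064


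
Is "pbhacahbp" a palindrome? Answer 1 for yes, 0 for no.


Input: pbhacahbp
Reversed: pbhacahbp
  Compare pos 0 ('p') with pos 8 ('p'): match
  Compare pos 1 ('b') with pos 7 ('b'): match
  Compare pos 2 ('h') with pos 6 ('h'): match
  Compare pos 3 ('a') with pos 5 ('a'): match
Result: palindrome

1


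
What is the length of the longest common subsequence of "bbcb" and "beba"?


LCS of "bbcb" and "beba"
DP table:
           b    e    b    a
      0    0    0    0    0
  b   0    1    1    1    1
  b   0    1    1    2    2
  c   0    1    1    2    2
  b   0    1    1    2    2
LCS length = dp[4][4] = 2

2


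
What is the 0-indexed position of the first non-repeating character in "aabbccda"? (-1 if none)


Input: aabbccda
Character frequencies:
  'a': 3
  'b': 2
  'c': 2
  'd': 1
Scanning left to right for freq == 1:
  Position 0 ('a'): freq=3, skip
  Position 1 ('a'): freq=3, skip
  Position 2 ('b'): freq=2, skip
  Position 3 ('b'): freq=2, skip
  Position 4 ('c'): freq=2, skip
  Position 5 ('c'): freq=2, skip
  Position 6 ('d'): unique! => answer = 6

6


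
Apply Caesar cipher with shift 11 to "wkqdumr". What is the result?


Caesar cipher: shift "wkqdumr" by 11
  'w' (pos 22) + 11 = pos 7 = 'h'
  'k' (pos 10) + 11 = pos 21 = 'v'
  'q' (pos 16) + 11 = pos 1 = 'b'
  'd' (pos 3) + 11 = pos 14 = 'o'
  'u' (pos 20) + 11 = pos 5 = 'f'
  'm' (pos 12) + 11 = pos 23 = 'x'
  'r' (pos 17) + 11 = pos 2 = 'c'
Result: hvbofxc

hvbofxc


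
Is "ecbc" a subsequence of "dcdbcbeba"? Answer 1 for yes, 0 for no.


Check if "ecbc" is a subsequence of "dcdbcbeba"
Greedy scan:
  Position 0 ('d'): no match needed
  Position 1 ('c'): no match needed
  Position 2 ('d'): no match needed
  Position 3 ('b'): no match needed
  Position 4 ('c'): no match needed
  Position 5 ('b'): no match needed
  Position 6 ('e'): matches sub[0] = 'e'
  Position 7 ('b'): no match needed
  Position 8 ('a'): no match needed
Only matched 1/4 characters => not a subsequence

0


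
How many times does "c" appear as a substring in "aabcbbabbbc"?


Searching for "c" in "aabcbbabbbc"
Scanning each position:
  Position 0: "a" => no
  Position 1: "a" => no
  Position 2: "b" => no
  Position 3: "c" => MATCH
  Position 4: "b" => no
  Position 5: "b" => no
  Position 6: "a" => no
  Position 7: "b" => no
  Position 8: "b" => no
  Position 9: "b" => no
  Position 10: "c" => MATCH
Total occurrences: 2

2


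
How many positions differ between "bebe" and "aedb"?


Comparing "bebe" and "aedb" position by position:
  Position 0: 'b' vs 'a' => DIFFER
  Position 1: 'e' vs 'e' => same
  Position 2: 'b' vs 'd' => DIFFER
  Position 3: 'e' vs 'b' => DIFFER
Positions that differ: 3

3


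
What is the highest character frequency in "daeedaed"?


Input: daeedaed
Character counts:
  'a': 2
  'd': 3
  'e': 3
Maximum frequency: 3

3


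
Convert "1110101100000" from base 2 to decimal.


Input: "1110101100000" in base 2
Positional expansion:
  Digit '1' (value 1) x 2^12 = 4096
  Digit '1' (value 1) x 2^11 = 2048
  Digit '1' (value 1) x 2^10 = 1024
  Digit '0' (value 0) x 2^9 = 0
  Digit '1' (value 1) x 2^8 = 256
  Digit '0' (value 0) x 2^7 = 0
  Digit '1' (value 1) x 2^6 = 64
  Digit '1' (value 1) x 2^5 = 32
  Digit '0' (value 0) x 2^4 = 0
  Digit '0' (value 0) x 2^3 = 0
  Digit '0' (value 0) x 2^2 = 0
  Digit '0' (value 0) x 2^1 = 0
  Digit '0' (value 0) x 2^0 = 0
Sum = 7520

7520


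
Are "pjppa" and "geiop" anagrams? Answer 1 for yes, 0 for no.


Strings: "pjppa", "geiop"
Sorted first:  ajppp
Sorted second: egiop
Differ at position 0: 'a' vs 'e' => not anagrams

0


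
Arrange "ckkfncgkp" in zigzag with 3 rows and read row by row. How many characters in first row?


Zigzag "ckkfncgkp" into 3 rows:
Placing characters:
  'c' => row 0
  'k' => row 1
  'k' => row 2
  'f' => row 1
  'n' => row 0
  'c' => row 1
  'g' => row 2
  'k' => row 1
  'p' => row 0
Rows:
  Row 0: "cnp"
  Row 1: "kfck"
  Row 2: "kg"
First row length: 3

3


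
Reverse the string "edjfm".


Input: edjfm
Reading characters right to left:
  Position 4: 'm'
  Position 3: 'f'
  Position 2: 'j'
  Position 1: 'd'
  Position 0: 'e'
Reversed: mfjde

mfjde


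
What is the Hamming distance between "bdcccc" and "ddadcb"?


Comparing "bdcccc" and "ddadcb" position by position:
  Position 0: 'b' vs 'd' => differ
  Position 1: 'd' vs 'd' => same
  Position 2: 'c' vs 'a' => differ
  Position 3: 'c' vs 'd' => differ
  Position 4: 'c' vs 'c' => same
  Position 5: 'c' vs 'b' => differ
Total differences (Hamming distance): 4

4


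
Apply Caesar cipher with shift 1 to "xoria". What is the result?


Caesar cipher: shift "xoria" by 1
  'x' (pos 23) + 1 = pos 24 = 'y'
  'o' (pos 14) + 1 = pos 15 = 'p'
  'r' (pos 17) + 1 = pos 18 = 's'
  'i' (pos 8) + 1 = pos 9 = 'j'
  'a' (pos 0) + 1 = pos 1 = 'b'
Result: ypsjb

ypsjb


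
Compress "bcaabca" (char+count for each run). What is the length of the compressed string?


Input: bcaabca
Runs:
  'b' x 1 => "b1"
  'c' x 1 => "c1"
  'a' x 2 => "a2"
  'b' x 1 => "b1"
  'c' x 1 => "c1"
  'a' x 1 => "a1"
Compressed: "b1c1a2b1c1a1"
Compressed length: 12

12


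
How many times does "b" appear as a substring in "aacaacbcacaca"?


Searching for "b" in "aacaacbcacaca"
Scanning each position:
  Position 0: "a" => no
  Position 1: "a" => no
  Position 2: "c" => no
  Position 3: "a" => no
  Position 4: "a" => no
  Position 5: "c" => no
  Position 6: "b" => MATCH
  Position 7: "c" => no
  Position 8: "a" => no
  Position 9: "c" => no
  Position 10: "a" => no
  Position 11: "c" => no
  Position 12: "a" => no
Total occurrences: 1

1


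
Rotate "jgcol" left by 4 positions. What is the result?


Input: "jgcol", rotate left by 4
First 4 characters: "jgco"
Remaining characters: "l"
Concatenate remaining + first: "l" + "jgco" = "ljgco"

ljgco


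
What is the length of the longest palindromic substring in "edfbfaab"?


Input: "edfbfaab"
Checking substrings for palindromes:
  [2:5] "fbf" (len 3) => palindrome
  [5:7] "aa" (len 2) => palindrome
Longest palindromic substring: "fbf" with length 3

3


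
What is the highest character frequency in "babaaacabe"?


Input: babaaacabe
Character counts:
  'a': 5
  'b': 3
  'c': 1
  'e': 1
Maximum frequency: 5

5


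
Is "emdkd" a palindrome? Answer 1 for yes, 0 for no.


Input: emdkd
Reversed: dkdme
  Compare pos 0 ('e') with pos 4 ('d'): MISMATCH
  Compare pos 1 ('m') with pos 3 ('k'): MISMATCH
Result: not a palindrome

0


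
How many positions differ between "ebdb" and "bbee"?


Comparing "ebdb" and "bbee" position by position:
  Position 0: 'e' vs 'b' => DIFFER
  Position 1: 'b' vs 'b' => same
  Position 2: 'd' vs 'e' => DIFFER
  Position 3: 'b' vs 'e' => DIFFER
Positions that differ: 3

3


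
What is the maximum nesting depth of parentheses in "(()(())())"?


Input: "(()(())())"
Tracking depth:
  Position 0 '(': depth becomes 1
  Position 1 '(': depth becomes 2
  Position 2 ')': depth becomes 1
  Position 3 '(': depth becomes 2
  Position 4 '(': depth becomes 3
  Position 5 ')': depth becomes 2
  Position 6 ')': depth becomes 1
  Position 7 '(': depth becomes 2
  Position 8 ')': depth becomes 1
  Position 9 ')': depth becomes 0
Maximum depth reached: 3

3


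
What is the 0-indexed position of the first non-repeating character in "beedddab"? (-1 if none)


Input: beedddab
Character frequencies:
  'a': 1
  'b': 2
  'd': 3
  'e': 2
Scanning left to right for freq == 1:
  Position 0 ('b'): freq=2, skip
  Position 1 ('e'): freq=2, skip
  Position 2 ('e'): freq=2, skip
  Position 3 ('d'): freq=3, skip
  Position 4 ('d'): freq=3, skip
  Position 5 ('d'): freq=3, skip
  Position 6 ('a'): unique! => answer = 6

6


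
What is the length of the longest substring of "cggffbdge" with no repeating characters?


Input: "cggffbdge"
Sliding window (track last position of each char):
  Position 0 ('c'): window [0,0] length 1 -- new best
  Position 1 ('g'): window [0,1] length 2 -- new best
  Position 2 ('g'): repeat (last at 1), move window start to 2
  Position 2 ('g'): window [2,2] length 1
  Position 3 ('f'): window [2,3] length 2
  Position 4 ('f'): repeat (last at 3), move window start to 4
  Position 4 ('f'): window [4,4] length 1
  Position 5 ('b'): window [4,5] length 2
  Position 6 ('d'): window [4,6] length 3 -- new best
  Position 7 ('g'): window [4,7] length 4 -- new best
  Position 8 ('e'): window [4,8] length 5 -- new best
Longest substring with no repeats: "fbdge" with length 5

5


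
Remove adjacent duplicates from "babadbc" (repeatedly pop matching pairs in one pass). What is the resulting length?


Input: babadbc
Stack-based adjacent duplicate removal:
  Read 'b': push. Stack: b
  Read 'a': push. Stack: ba
  Read 'b': push. Stack: bab
  Read 'a': push. Stack: baba
  Read 'd': push. Stack: babad
  Read 'b': push. Stack: babadb
  Read 'c': push. Stack: babadbc
Final stack: "babadbc" (length 7)

7


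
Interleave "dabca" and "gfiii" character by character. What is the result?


Interleaving "dabca" and "gfiii":
  Position 0: 'd' from first, 'g' from second => "dg"
  Position 1: 'a' from first, 'f' from second => "af"
  Position 2: 'b' from first, 'i' from second => "bi"
  Position 3: 'c' from first, 'i' from second => "ci"
  Position 4: 'a' from first, 'i' from second => "ai"
Result: dgafbiciai

dgafbiciai


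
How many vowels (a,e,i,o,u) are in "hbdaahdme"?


Input: hbdaahdme
Checking each character:
  'h' at position 0: consonant
  'b' at position 1: consonant
  'd' at position 2: consonant
  'a' at position 3: vowel (running total: 1)
  'a' at position 4: vowel (running total: 2)
  'h' at position 5: consonant
  'd' at position 6: consonant
  'm' at position 7: consonant
  'e' at position 8: vowel (running total: 3)
Total vowels: 3

3


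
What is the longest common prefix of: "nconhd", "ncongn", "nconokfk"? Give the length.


Words: nconhd, ncongn, nconokfk
  Position 0: all 'n' => match
  Position 1: all 'c' => match
  Position 2: all 'o' => match
  Position 3: all 'n' => match
  Position 4: ('h', 'g', 'o') => mismatch, stop
LCP = "ncon" (length 4)

4


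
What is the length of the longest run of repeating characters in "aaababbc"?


Input: "aaababbc"
Scanning for longest run:
  Position 1 ('a'): continues run of 'a', length=2
  Position 2 ('a'): continues run of 'a', length=3
  Position 3 ('b'): new char, reset run to 1
  Position 4 ('a'): new char, reset run to 1
  Position 5 ('b'): new char, reset run to 1
  Position 6 ('b'): continues run of 'b', length=2
  Position 7 ('c'): new char, reset run to 1
Longest run: 'a' with length 3

3
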